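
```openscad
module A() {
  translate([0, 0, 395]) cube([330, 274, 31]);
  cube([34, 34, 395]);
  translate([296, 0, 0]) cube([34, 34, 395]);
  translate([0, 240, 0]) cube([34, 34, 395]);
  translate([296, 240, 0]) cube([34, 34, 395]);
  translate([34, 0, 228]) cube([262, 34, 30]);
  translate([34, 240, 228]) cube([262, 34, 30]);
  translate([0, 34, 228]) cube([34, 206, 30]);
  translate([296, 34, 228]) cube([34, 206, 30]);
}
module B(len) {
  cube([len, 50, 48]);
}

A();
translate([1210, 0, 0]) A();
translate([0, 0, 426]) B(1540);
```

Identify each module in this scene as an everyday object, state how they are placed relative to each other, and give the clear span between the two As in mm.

Second stool starts at x = 1210; first ends at x = 330; clear span = 1210 − 330 = 880 mm.

A is a stool. B is a beam. A beam spans the tops of two stools. The clear span between the two stools is 880 mm.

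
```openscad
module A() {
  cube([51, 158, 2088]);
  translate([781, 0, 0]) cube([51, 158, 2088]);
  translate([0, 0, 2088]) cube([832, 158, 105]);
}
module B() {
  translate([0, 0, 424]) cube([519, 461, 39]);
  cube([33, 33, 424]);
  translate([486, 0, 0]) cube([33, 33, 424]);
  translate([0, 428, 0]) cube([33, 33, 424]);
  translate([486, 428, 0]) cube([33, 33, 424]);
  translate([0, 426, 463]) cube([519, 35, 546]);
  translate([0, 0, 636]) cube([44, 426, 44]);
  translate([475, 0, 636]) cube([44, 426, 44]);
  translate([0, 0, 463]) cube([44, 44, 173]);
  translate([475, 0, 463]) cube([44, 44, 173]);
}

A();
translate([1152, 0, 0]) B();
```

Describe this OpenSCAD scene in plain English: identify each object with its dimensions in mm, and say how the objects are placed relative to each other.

A is a rectangular door frame: two vertical jambs of 51×158 mm section, 2088 mm tall, with a clear opening 730 mm wide between their inner faces. A header 105 mm tall and 158 mm deep lies on top of the jambs and spans the full outside width.

B is a chair: 519×461 mm seat, 39 mm thick, top at z = 463 mm, on four 33 mm square corner legs flush with the seat edges. A 35 mm thick backrest slab spans the full seat width, extending 546 mm above the seat top, its back face flush with the seat's +y edge. Two armrests of 44×44 mm section run along each side from the seat's front edge to the front of the backrest, top faces 217 mm above the seat top and outer faces flush with the seat's x-edges; a 44×44 mm post under the front of each armrest stands on the seat at the front corner.

The chair is on the floor beside the door frame on its +x side.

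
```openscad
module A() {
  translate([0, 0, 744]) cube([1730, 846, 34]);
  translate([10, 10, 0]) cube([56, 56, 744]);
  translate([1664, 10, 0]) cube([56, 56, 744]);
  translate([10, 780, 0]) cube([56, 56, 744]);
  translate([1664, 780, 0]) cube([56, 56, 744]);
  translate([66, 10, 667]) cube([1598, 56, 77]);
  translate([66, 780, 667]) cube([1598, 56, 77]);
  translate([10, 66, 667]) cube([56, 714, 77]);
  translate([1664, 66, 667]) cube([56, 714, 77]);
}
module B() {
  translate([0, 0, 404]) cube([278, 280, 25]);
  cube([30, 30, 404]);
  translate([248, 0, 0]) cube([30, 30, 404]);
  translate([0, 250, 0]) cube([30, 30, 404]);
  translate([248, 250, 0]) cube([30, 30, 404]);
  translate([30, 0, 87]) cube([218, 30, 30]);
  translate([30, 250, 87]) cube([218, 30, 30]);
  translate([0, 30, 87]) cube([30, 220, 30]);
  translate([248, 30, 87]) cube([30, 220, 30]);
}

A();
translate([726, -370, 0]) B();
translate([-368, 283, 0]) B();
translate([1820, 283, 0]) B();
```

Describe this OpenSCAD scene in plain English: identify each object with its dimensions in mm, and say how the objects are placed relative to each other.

A is a table with a 1730×846 mm rectangular top, 34 mm thick, top surface at z = 778 mm, supported by four 56×56 mm square legs, each inset 10 mm from the nearest pair of top edges, running from the floor. Four apron rails, 56 mm thick and 77 mm tall, run between adjacent legs with their top edges flush with the underside of the top and their outer faces flush with the legs' outer faces.

B is a four-legged stool. The seat is 278×280 mm, 25 mm thick, top at z = 429 mm. It stands on four square legs, each 30×30 mm in cross-section, from z = 0 to the seat underside, each flush with a corner of the seat. Four stretchers, 30 mm wide and 30 mm tall, connect adjacent legs with their undersides at z = 87 mm, each running between the inner faces of the legs it joins and aligned with the legs' outer faces on the other axis.

Three stools sit around the table at the −y, −x, +x sides.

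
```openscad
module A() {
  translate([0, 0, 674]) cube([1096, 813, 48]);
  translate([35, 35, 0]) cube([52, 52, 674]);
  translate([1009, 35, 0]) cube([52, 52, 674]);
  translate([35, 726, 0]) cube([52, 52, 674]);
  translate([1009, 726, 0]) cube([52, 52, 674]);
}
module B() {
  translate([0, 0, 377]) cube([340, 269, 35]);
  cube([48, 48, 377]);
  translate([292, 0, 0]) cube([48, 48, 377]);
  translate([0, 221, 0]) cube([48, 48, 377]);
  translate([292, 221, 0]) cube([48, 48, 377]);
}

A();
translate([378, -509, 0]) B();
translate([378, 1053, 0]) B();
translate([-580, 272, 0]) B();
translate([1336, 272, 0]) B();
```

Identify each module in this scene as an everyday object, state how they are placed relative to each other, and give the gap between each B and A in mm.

Each stool's nearest face is 240 mm from the table's bounding box.

A is a table. B is a stool. Four stools sit around the table at the −y, +y, −x, +x sides. The gap between each stool and the table is 240 mm.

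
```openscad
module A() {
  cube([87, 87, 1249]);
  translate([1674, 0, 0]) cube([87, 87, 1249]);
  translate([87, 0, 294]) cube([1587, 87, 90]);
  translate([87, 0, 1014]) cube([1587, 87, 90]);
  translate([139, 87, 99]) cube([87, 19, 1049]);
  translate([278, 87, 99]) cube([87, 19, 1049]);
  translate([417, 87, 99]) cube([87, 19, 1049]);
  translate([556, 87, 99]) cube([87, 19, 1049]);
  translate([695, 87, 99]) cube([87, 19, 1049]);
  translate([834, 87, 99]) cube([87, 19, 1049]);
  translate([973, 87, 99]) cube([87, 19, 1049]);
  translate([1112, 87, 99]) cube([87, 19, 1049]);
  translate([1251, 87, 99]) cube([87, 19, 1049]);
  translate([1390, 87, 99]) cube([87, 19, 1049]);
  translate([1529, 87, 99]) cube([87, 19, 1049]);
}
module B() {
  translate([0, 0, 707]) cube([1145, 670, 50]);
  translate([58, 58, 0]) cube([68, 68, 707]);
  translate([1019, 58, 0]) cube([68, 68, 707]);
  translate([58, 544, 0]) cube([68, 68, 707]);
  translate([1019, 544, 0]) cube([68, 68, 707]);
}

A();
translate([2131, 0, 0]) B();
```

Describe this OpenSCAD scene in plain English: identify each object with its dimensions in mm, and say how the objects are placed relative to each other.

A is a fence section. Two 87×87 mm posts, 1249 mm tall, stand on the floor with a clear span of 1587 mm between their inner faces. Two horizontal rails of 87×90 mm section span the gap between the posts with their undersides at z = 294 mm and z = 1014 mm, flush with the posts' −y face. 11 pickets, each 87 mm wide, 19 mm thick and 1049 mm tall, are fixed to the +y face of the rails with their bottoms at z = 99 mm, evenly spaced across the span with equal gaps (rounded down to the nearest mm) at the −x end and between each pair — any rounding remainder accumulates at the +x end.

B is a rectangular dining table. The top is 1145×670×50 mm with its upper surface at z = 757 mm. It stands on four 68×68 mm square legs, each inset 58 mm from the nearest pair of top edges, running from the floor to the underside of the top.

The table is on the floor beside the fence section on its +x side.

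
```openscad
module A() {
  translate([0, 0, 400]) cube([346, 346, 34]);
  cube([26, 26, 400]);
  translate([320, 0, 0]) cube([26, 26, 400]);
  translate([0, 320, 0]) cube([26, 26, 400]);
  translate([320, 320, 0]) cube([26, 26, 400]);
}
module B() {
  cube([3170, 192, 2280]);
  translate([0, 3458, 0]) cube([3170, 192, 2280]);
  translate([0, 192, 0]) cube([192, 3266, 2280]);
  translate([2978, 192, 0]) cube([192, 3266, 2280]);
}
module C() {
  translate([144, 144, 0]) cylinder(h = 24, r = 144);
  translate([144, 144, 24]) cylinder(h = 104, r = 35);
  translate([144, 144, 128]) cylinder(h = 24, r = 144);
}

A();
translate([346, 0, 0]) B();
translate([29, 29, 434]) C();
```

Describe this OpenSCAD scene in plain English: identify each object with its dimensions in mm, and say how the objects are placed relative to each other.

A is a four-legged stool. The seat is 346×346 mm, 34 mm thick, top at z = 434 mm. It stands on four square legs, each 26×26 mm in cross-section, from z = 0 to the seat underside, each flush with a corner of the seat.

B is the wall frame of a small rectangular building: four walls, each 2280 mm tall and 192 mm thick, enclosing a footprint 3170 mm (x) by 3650 mm (y) outside-to-outside, with no floor or roof. The front and back walls (the −y and +y sides) span the full width; the two side walls fit between them.

C is a spool: two coaxial disc flanges of radius 144 mm and thickness 24 mm, joined by a core cylinder of radius 35 mm and height 104 mm. The lower flange rests on z = 0 and the three cylinders share a vertical axis.

The house frame is against the stool's +x side, with their −y faces flush. The spool is on top of the stool, centred.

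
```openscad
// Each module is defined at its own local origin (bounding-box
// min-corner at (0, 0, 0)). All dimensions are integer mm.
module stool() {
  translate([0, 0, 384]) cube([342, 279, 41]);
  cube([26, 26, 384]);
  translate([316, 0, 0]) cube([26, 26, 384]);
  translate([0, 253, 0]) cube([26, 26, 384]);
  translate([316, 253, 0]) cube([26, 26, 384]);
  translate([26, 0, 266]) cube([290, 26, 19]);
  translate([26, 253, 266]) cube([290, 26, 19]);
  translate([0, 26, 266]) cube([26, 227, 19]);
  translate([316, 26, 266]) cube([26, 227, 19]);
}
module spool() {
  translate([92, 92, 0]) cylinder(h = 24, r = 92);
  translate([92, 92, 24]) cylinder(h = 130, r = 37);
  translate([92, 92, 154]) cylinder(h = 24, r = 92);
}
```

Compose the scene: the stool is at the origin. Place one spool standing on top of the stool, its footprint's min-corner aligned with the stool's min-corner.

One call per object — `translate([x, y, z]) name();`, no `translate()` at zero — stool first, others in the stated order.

stool();
translate([0, 0, 425]) spool();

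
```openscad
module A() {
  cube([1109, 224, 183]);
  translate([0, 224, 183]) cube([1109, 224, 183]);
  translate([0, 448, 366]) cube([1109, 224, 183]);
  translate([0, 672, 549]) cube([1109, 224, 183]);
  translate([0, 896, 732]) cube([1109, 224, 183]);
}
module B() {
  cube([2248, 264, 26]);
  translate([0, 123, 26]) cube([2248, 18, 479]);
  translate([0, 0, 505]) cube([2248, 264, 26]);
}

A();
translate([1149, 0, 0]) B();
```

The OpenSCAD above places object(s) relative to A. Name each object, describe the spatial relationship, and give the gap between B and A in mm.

A is a staircase. B is an I-beam. The I-beam is on the floor beside the staircase on its +x side. The gap between the I-beam and the staircase is 40 mm.

The I-beam's nearest face is 40 mm from the staircase's +x face.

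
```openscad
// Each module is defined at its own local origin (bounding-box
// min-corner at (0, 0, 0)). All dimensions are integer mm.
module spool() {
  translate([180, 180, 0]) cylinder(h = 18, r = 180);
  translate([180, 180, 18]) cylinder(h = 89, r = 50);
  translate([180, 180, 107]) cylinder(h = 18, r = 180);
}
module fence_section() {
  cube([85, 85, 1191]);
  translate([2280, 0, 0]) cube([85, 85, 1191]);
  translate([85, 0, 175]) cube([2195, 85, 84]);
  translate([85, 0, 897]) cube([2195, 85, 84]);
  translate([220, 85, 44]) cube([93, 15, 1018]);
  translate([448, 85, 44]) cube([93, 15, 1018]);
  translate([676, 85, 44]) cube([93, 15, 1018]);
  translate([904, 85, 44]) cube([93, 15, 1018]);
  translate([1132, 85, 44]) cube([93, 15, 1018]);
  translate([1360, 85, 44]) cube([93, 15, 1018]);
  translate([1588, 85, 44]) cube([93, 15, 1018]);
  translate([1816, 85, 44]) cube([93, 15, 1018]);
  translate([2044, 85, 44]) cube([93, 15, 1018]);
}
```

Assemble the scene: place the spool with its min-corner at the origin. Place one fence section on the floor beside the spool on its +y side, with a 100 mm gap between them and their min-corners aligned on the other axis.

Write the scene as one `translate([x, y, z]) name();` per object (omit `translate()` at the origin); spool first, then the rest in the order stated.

spool();
translate([0, 460, 0]) fence_section();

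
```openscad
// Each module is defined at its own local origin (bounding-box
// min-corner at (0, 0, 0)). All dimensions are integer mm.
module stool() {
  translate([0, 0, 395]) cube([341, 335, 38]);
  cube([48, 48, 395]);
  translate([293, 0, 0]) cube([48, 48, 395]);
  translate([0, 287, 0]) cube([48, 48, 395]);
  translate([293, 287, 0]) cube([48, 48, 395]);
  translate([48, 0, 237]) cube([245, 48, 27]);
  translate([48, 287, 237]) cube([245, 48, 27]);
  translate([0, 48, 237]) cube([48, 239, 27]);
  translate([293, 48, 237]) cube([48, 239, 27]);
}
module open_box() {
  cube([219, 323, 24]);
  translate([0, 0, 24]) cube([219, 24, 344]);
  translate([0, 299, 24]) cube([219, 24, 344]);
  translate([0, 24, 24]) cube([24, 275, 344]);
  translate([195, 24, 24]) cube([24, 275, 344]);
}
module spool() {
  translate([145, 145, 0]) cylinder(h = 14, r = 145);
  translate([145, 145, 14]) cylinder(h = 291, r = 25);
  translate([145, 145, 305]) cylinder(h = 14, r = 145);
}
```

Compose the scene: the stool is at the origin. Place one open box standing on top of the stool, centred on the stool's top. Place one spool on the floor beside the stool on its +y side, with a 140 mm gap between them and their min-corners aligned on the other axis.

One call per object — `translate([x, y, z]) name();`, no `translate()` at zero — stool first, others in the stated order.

stool();
translate([61, 6, 433]) open_box();
translate([0, 475, 0]) spool();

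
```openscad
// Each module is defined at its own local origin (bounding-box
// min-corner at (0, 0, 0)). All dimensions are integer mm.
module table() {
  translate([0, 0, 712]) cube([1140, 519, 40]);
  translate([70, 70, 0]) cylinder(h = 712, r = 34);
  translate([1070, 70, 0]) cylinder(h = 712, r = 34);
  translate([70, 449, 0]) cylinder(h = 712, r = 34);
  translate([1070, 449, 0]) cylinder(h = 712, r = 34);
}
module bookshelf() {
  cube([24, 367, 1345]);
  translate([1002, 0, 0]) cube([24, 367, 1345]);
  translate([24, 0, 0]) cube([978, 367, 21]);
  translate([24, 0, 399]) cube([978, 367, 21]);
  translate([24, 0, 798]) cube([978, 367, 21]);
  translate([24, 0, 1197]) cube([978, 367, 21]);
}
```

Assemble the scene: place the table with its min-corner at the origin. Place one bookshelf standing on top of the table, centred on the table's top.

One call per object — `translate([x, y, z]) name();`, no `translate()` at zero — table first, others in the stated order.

table();
translate([57, 76, 752]) bookshelf();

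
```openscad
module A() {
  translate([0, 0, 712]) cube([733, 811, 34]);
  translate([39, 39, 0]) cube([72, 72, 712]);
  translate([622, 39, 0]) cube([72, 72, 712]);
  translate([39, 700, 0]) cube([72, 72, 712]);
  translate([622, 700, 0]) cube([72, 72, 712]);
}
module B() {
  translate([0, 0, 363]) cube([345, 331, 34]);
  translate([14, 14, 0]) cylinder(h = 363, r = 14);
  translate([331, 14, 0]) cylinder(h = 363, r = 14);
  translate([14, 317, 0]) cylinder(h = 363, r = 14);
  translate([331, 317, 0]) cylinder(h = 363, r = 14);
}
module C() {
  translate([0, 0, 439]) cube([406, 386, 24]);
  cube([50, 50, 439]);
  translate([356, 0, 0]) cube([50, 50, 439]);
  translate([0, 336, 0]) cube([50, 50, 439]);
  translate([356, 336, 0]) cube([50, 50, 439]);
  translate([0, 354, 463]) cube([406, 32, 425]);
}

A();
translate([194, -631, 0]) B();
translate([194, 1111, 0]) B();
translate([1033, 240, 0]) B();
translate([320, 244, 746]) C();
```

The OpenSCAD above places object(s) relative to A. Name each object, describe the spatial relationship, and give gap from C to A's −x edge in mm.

The chair's min-x is at 320; the table's min-x is 0; gap = 320 mm.

A is a table. B is a stool. C is a chair. Three stools sit around the table at the −y, +y, +x sides. The chair is on top of the table. The gap from the chair to the table's −x edge is 320 mm.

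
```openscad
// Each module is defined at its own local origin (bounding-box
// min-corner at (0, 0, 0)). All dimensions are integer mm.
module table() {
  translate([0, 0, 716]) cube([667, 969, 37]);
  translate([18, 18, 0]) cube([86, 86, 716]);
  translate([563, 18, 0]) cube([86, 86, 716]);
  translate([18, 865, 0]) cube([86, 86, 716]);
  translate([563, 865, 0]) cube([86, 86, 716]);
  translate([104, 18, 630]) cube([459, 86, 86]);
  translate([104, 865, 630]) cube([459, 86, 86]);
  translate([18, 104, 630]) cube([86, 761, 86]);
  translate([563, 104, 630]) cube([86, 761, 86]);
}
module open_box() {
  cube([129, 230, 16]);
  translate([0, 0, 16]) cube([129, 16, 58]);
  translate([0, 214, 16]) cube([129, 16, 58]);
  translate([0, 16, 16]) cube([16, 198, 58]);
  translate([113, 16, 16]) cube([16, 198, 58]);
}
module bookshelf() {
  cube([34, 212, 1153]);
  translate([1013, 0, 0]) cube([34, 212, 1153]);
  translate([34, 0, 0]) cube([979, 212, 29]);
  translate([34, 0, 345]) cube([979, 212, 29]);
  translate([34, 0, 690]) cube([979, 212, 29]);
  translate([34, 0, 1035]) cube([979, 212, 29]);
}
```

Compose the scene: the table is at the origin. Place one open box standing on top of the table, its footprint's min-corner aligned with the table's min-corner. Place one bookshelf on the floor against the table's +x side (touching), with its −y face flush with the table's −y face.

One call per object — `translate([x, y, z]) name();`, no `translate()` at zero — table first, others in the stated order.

table();
translate([0, 0, 753]) open_box();
translate([667, 0, 0]) bookshelf();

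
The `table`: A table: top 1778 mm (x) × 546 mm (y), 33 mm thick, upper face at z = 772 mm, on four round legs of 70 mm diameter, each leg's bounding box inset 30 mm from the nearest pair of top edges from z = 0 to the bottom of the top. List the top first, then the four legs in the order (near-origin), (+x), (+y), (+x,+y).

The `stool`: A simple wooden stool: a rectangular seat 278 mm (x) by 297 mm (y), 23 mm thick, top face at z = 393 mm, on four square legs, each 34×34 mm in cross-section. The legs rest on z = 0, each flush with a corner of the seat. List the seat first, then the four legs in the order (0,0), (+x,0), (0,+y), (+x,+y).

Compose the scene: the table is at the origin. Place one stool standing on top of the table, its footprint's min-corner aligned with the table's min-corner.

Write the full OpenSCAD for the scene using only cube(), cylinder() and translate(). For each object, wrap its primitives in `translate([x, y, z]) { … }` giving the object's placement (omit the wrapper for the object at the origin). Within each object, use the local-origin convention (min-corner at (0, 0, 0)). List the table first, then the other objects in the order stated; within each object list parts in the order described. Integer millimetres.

translate([0, 0, 739]) cube([1778, 546, 33]);
translate([65, 65, 0]) cylinder(h = 739, r = 35);
translate([1713, 65, 0]) cylinder(h = 739, r = 35);
translate([65, 481, 0]) cylinder(h = 739, r = 35);
translate([1713, 481, 0]) cylinder(h = 739, r = 35);
translate([0, 0, 772]) {
  translate([0, 0, 370]) cube([278, 297, 23]);
  cube([34, 34, 370]);
  translate([244, 0, 0]) cube([34, 34, 370]);
  translate([0, 263, 0]) cube([34, 34, 370]);
  translate([244, 263, 0]) cube([34, 34, 370]);
}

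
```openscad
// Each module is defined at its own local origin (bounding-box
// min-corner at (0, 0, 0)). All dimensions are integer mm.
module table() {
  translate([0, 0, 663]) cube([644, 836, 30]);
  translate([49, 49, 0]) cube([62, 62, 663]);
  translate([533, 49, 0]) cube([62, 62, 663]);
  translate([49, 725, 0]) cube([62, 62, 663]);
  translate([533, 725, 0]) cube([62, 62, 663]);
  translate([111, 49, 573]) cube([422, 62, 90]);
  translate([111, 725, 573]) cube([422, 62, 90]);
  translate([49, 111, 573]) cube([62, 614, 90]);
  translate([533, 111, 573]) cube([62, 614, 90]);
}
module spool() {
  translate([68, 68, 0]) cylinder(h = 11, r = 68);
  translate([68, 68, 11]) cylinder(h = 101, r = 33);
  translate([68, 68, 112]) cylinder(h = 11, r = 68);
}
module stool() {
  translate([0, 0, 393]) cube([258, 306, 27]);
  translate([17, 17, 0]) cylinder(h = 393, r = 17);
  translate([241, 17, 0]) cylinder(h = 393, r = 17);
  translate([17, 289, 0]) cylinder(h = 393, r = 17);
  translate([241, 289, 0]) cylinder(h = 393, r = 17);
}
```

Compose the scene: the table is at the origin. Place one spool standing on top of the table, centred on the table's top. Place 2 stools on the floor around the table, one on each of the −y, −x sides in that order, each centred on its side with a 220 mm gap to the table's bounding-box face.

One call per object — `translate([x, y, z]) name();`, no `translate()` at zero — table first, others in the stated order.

table();
translate([254, 350, 693]) spool();
translate([193, -526, 0]) stool();
translate([-478, 265, 0]) stool();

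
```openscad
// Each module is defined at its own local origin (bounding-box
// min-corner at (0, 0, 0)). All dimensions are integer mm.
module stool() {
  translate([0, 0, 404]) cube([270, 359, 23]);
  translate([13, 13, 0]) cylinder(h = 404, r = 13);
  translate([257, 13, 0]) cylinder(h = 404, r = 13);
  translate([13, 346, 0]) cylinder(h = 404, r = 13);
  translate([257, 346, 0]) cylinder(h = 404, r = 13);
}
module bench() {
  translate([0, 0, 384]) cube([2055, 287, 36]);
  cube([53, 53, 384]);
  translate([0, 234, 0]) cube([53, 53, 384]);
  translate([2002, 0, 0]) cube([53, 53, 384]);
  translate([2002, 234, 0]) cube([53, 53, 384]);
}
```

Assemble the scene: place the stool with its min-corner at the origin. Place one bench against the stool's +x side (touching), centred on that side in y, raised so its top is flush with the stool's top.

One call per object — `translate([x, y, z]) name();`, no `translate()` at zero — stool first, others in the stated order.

stool();
translate([270, 36, 7]) bench();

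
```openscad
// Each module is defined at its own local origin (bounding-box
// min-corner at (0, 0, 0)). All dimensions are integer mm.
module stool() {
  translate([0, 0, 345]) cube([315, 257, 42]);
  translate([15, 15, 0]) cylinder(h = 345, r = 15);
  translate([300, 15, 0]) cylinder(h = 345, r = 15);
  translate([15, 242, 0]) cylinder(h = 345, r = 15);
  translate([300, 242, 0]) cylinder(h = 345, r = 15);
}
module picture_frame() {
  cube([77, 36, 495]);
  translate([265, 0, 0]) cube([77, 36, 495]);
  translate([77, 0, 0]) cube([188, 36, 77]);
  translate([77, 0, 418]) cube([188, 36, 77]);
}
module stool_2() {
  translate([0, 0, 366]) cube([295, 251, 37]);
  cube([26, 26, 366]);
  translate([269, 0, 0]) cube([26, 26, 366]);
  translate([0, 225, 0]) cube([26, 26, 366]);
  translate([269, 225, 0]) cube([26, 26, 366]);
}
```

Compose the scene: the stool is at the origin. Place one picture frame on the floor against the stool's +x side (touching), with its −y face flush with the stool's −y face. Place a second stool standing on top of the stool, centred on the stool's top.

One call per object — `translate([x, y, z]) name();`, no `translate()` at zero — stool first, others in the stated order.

stool();
translate([315, 0, 0]) picture_frame();
translate([10, 3, 387]) stool_2();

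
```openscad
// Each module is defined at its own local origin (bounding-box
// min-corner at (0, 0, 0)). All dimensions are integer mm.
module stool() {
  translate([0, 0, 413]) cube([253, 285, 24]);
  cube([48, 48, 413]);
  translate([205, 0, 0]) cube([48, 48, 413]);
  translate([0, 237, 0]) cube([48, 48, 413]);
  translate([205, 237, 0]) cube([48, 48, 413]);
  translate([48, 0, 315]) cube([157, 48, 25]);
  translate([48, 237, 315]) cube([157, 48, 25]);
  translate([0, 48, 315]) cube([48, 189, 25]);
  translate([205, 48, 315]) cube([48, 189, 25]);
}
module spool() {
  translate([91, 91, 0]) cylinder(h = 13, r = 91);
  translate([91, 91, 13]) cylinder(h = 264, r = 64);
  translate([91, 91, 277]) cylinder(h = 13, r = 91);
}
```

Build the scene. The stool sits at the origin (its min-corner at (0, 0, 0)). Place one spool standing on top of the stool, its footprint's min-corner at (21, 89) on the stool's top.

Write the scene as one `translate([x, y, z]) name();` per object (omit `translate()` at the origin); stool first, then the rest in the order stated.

stool();
translate([21, 89, 437]) spool();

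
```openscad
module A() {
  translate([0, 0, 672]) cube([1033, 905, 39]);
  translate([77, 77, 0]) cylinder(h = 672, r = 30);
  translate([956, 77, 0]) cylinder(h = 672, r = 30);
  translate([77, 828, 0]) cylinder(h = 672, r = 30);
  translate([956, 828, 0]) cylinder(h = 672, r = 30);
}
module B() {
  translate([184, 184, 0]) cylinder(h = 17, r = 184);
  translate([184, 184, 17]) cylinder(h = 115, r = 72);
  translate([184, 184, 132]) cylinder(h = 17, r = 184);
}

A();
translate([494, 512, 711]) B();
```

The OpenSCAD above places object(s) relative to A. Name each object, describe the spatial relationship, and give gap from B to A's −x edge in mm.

The spool's min-x is at 494; the table's min-x is 0; gap = 494 mm.

A is a table. B is a spool. The spool is on top of the table. The gap from the spool to the table's −x edge is 494 mm.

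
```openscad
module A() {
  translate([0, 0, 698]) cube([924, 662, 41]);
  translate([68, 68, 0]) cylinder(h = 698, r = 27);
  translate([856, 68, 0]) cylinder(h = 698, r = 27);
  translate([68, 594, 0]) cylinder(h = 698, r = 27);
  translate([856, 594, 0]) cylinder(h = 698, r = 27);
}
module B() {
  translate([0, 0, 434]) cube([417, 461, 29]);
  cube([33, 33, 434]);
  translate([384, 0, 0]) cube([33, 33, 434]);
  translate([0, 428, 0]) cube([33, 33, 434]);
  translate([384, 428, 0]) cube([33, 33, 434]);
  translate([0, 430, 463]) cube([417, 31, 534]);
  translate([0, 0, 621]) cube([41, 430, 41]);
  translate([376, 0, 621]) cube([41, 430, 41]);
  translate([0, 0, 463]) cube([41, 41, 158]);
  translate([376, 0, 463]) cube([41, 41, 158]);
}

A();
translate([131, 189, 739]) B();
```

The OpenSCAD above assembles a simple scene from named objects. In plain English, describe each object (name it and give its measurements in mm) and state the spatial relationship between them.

A is a table with a 924×662 mm rectangular top, 41 mm thick, top surface at z = 739 mm, supported by four round legs of 54 mm diameter, each leg's bounding box inset 41 mm from the nearest pair of top edges, running from the floor.

B is a chair. The seat is a 417×461×29 mm slab with its top at z = 463 mm, on four 33×33 mm corner legs (flush with the seat edges, standing on z = 0). A flat backrest 31 mm thick, 534 mm tall, spans the full seat width and rises from the seat top along its +y edge, rear face flush with the rear of the seat. Two armrests of 41×41 mm section run along each side from the seat's front edge to the front of the backrest, top faces 199 mm above the seat top and outer faces flush with the seat's x-edges; a 41×41 mm post under the front of each armrest stands on the seat at the front corner.

The chair is on top of the table.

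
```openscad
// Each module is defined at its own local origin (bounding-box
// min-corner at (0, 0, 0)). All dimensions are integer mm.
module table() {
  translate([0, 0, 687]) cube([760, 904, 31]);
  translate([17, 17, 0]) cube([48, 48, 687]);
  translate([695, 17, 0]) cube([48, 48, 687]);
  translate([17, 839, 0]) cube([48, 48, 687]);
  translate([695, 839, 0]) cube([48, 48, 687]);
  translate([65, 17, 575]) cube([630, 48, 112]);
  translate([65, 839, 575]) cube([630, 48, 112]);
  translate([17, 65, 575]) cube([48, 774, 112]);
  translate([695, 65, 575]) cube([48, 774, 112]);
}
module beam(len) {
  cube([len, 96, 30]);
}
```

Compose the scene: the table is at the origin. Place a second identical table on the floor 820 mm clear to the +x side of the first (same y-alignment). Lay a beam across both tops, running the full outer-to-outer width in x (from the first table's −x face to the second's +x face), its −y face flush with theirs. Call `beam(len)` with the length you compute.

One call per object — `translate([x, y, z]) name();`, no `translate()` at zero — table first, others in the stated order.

table();
translate([1580, 0, 0]) table();
translate([0, 0, 718]) beam(2340);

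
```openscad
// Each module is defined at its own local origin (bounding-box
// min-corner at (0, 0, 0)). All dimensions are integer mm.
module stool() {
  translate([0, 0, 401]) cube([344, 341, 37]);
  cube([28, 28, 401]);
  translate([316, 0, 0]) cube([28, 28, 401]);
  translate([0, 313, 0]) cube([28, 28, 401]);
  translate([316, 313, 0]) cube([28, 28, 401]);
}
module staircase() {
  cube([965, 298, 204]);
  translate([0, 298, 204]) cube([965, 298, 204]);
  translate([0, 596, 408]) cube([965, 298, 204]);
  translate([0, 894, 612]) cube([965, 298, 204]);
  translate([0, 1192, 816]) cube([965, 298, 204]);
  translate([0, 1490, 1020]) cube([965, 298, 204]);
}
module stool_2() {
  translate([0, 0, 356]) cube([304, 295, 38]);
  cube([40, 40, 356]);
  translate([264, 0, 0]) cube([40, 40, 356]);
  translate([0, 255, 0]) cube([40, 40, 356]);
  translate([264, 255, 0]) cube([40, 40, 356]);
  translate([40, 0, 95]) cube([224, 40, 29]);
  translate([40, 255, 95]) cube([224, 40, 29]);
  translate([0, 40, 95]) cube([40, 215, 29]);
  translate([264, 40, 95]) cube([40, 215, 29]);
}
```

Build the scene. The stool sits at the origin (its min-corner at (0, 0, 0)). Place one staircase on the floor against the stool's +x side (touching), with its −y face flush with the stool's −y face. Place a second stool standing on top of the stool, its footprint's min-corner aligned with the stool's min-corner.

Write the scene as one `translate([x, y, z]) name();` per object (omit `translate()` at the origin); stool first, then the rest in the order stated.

stool();
translate([344, 0, 0]) staircase();
translate([0, 0, 438]) stool_2();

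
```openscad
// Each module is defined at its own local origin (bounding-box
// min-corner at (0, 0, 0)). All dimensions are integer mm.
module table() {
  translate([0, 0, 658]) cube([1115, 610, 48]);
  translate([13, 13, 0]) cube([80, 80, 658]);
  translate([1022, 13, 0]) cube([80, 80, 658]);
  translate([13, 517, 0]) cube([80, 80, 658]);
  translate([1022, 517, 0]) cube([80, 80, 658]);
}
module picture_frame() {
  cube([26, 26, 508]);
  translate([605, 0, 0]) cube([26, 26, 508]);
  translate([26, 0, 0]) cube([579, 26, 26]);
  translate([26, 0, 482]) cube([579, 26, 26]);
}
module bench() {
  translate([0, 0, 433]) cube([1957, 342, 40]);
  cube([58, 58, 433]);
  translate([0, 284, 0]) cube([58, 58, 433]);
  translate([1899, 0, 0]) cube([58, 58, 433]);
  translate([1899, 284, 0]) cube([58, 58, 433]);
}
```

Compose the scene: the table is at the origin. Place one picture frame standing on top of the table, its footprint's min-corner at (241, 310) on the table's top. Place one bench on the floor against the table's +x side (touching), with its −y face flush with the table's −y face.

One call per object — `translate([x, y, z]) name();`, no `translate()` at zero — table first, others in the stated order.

table();
translate([241, 310, 706]) picture_frame();
translate([1115, 0, 0]) bench();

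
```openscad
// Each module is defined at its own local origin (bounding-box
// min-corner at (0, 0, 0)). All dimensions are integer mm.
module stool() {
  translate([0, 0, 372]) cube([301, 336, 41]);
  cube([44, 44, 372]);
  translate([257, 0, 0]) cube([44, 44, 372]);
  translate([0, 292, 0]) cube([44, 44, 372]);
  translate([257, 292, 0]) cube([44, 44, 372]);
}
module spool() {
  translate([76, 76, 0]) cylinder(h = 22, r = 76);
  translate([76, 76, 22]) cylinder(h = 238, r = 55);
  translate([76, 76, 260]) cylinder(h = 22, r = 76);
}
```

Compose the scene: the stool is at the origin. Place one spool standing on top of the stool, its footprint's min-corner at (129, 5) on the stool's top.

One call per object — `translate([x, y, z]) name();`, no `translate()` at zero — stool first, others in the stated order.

stool();
translate([129, 5, 413]) spool();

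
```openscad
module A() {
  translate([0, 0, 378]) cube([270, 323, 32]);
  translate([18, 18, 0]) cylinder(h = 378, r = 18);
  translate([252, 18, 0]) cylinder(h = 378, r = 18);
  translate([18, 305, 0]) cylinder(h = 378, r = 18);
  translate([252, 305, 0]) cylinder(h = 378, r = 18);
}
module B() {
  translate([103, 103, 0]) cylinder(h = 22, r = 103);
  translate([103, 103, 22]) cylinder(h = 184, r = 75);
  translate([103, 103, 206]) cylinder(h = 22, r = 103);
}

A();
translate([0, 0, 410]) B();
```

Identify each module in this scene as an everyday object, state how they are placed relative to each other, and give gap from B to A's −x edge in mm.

A is a stool. B is a spool. The spool is on top of the stool. The gap from the spool to the stool's −x edge is 0 mm.

The spool's min-x is at 0; the stool's min-x is 0; gap = 0 mm.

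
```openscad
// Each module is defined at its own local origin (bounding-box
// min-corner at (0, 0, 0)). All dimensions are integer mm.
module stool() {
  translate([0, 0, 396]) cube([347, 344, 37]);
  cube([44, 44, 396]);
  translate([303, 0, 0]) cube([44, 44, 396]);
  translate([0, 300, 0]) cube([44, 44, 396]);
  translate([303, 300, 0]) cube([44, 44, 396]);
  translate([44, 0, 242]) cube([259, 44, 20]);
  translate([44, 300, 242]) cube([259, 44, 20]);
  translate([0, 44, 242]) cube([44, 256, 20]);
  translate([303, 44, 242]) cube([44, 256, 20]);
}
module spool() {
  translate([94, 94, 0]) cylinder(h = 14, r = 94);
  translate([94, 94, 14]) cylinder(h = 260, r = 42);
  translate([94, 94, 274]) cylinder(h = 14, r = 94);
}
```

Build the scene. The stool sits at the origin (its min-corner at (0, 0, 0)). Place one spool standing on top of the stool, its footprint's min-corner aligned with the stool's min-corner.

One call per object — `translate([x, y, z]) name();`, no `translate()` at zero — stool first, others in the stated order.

stool();
translate([0, 0, 433]) spool();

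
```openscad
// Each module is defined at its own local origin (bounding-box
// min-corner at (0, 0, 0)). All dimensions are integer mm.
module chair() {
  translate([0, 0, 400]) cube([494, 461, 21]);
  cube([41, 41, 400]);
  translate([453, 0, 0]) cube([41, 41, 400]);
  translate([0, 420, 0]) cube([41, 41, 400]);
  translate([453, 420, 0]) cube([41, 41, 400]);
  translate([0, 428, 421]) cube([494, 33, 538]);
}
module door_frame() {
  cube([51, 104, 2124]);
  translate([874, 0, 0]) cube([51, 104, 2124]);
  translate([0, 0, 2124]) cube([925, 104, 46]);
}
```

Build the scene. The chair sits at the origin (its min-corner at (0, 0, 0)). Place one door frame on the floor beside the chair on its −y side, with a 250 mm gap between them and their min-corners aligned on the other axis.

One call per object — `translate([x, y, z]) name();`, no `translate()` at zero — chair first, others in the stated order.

chair();
translate([0, -354, 0]) door_frame();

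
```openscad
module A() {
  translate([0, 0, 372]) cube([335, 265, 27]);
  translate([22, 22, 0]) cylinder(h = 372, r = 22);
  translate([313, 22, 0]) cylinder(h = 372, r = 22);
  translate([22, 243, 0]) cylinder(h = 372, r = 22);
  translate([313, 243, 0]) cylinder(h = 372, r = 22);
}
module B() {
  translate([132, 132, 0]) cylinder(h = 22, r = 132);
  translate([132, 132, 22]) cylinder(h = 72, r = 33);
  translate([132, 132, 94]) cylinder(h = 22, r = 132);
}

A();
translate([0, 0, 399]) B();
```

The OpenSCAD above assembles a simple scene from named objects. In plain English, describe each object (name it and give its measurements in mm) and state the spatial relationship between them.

A is a four-legged stool. The seat is a 335×265×27 mm slab whose top surface is at z = 399 mm; four round legs, each 44 mm in diameter, run from the floor (z = 0) to the underside of the seat, each leg's axis is inset half a diameter from the nearest pair of seat edges (so the leg's bounding box is flush with the corner).

B is a spool: two coaxial disc flanges of radius 132 mm and thickness 22 mm, joined by a core cylinder of radius 33 mm and height 72 mm. The lower flange rests on z = 0 and the three cylinders share a vertical axis.

The spool is on top of the stool.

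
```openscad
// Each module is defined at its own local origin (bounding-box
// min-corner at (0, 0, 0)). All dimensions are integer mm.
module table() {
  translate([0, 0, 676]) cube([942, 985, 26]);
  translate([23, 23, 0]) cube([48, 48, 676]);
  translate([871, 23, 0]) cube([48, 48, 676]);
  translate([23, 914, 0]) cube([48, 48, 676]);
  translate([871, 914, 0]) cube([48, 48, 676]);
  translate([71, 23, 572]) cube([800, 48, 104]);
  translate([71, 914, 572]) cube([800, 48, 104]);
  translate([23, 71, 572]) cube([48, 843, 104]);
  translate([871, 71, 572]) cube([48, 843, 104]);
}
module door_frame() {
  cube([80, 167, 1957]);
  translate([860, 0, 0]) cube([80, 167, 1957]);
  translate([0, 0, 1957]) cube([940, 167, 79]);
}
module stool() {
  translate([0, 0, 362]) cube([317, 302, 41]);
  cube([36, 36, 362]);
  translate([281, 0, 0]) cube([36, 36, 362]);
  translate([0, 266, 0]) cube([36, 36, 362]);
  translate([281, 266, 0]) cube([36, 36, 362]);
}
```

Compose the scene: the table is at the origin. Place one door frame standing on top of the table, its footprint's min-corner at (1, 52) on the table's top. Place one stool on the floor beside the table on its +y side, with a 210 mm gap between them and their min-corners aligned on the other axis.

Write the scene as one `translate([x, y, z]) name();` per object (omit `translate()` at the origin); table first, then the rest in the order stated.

table();
translate([1, 52, 702]) door_frame();
translate([0, 1195, 0]) stool();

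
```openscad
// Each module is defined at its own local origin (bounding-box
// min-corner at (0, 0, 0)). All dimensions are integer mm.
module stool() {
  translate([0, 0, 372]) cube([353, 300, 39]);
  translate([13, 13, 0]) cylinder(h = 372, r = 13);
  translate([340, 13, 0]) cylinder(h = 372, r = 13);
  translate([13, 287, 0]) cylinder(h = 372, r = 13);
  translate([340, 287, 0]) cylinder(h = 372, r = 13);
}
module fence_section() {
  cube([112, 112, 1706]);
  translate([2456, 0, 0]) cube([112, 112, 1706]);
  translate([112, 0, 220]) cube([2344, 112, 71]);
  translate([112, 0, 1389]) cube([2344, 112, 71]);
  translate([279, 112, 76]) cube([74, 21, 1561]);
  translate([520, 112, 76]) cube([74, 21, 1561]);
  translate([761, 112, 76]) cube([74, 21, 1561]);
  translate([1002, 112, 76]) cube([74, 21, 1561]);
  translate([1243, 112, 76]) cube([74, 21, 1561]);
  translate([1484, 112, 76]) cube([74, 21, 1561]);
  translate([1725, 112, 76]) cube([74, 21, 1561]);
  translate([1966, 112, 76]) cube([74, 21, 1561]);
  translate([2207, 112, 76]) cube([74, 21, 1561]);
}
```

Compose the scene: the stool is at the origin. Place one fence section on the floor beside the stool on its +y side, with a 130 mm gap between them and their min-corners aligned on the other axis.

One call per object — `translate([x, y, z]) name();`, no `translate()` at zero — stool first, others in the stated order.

stool();
translate([0, 430, 0]) fence_section();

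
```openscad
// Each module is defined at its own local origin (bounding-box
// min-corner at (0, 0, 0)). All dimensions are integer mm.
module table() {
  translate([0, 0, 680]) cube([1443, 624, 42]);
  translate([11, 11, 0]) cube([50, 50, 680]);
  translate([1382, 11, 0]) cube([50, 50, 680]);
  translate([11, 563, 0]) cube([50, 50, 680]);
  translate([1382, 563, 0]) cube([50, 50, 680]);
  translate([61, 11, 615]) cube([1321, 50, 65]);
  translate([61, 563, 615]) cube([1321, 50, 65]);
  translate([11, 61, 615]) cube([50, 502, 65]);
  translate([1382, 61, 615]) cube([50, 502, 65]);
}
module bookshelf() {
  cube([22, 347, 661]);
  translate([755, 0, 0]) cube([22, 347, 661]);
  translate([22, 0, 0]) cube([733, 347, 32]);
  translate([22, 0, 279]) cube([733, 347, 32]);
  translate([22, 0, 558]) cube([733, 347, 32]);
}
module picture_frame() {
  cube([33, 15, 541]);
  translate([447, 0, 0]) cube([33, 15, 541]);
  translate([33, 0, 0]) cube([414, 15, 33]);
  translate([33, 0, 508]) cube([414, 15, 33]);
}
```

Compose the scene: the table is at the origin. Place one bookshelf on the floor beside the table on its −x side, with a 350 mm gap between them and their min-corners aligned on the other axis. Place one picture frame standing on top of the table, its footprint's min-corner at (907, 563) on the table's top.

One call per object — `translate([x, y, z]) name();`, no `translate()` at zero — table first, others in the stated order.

table();
translate([-1127, 0, 0]) bookshelf();
translate([907, 563, 722]) picture_frame();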